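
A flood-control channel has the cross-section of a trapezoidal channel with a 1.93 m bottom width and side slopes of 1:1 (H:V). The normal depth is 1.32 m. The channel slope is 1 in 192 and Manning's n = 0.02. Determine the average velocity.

With bottom width b = 1.93 m and side slope z = 1: A = (b + zy)y = (1.93 + 1×1.32)×1.32 = 4.29 m²; P = b + 2y√(1+z²) = 1.93 + 2×1.32×1.414 = 5.664 m.
Hydraulic radius R = A/P = 4.29/5.664 = 0.7575 m.
From Manning's equation, V = (1/n) R^(2/3) S^(1/2) = (1/0.02) × 0.7575^(2/3) × 0.005208^(1/2) = 3 m/s.

V = 3 m/s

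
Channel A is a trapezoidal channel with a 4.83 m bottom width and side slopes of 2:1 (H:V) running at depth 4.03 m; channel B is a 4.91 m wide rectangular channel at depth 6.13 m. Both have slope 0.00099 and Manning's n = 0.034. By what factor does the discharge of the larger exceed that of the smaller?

2.05

Channel A: With bottom width b = 4.83 m and side slope z = 2: A = (b + zy)y = (4.83 + 2×4.03)×4.03 = 51.95 m²; P = b + 2y√(1+z²) = 4.83 + 2×4.03×2.236 = 22.85 m. Hydraulic radius R = A/P = 51.95/22.85 = 2.273 m. Q_A = (1/0.034)·51.95·2.273^(2/3)·√0.00099 = 83.11 m³/s.
Channel B: Flow area A = b·y = 4.91 × 6.13 = 30.1 m². Wetted perimeter P = b + 2y = 4.91 + 2×6.13 = 17.17 m. Hydraulic radius R = A/P = 30.1/17.17 = 1.753 m. Q_B = (1/0.034)·30.1·1.753^(2/3)·√0.00099 = 40.49 m³/s.
The larger discharge is 83.11 m³/s and the smaller is 40.49 m³/s; the ratio is 2.05.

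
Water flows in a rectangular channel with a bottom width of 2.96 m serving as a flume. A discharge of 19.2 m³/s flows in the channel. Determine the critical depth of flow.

y_c = 1.62 m

For a rectangular channel, critical depth y_c = (q²/g)^(1/3) where q = Q/b = 19.2/2.96 = 6.486 m²/s.
So y_c = (6.486²/9.81)^(1/3) = 1.62 m.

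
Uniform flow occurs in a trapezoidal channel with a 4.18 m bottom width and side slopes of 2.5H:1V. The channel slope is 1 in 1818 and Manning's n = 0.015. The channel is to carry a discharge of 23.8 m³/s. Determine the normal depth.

y_n = 1.71 m

Manning's equation rearranged: A R^(2/3) = nQ / (1·√S) = 0.015 × 23.8 / (√0.0005501) = 15.22.
Try y = 2.14 m: A R^(2/3) = 24.28 — over.
Try y = 1.71 m: A R^(2/3) = 15.22 — close enough.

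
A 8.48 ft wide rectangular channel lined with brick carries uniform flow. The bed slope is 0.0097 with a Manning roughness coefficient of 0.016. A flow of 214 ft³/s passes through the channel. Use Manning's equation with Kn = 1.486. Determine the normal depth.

Manning's equation rearranged: A R^(2/3) = nQ / (1.486·√S) = 0.016 × 214 / (1.486 × √0.0097) = 23.4.
At y = 1.5 ft: A R^(2/3) = 13.62 — low.
At y = 2.6 ft: A R^(2/3) = 30.31 — high.
At y = 2.17 ft: A R^(2/3) = 23.42 — ≈ 23.4.

y_n = 2.17 ft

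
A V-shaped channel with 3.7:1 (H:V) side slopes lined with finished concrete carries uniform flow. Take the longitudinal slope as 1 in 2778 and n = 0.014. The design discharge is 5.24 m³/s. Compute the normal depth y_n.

Manning's equation rearranged: A R^(2/3) = nQ / (1·√S) = 0.014 × 5.24 / (√0.00036) = 3.867.
At y = 1.48 m: A R^(2/3) = 6.476 — high.
At y = 1.22 m: A R^(2/3) = 3.869 — ≈ 3.867.

y_n = 1.22 m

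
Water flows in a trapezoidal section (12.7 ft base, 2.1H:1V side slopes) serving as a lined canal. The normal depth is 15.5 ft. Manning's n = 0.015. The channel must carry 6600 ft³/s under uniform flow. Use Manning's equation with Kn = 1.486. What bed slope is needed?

S = 0.000539

With bottom width b = 12.7 ft and side slope z = 2.1: A = (b + zy)y = (12.7 + 2.1×15.5)×15.5 = 701.4 ft²; P = b + 2y√(1+z²) = 12.7 + 2×15.5×2.326 = 84.8 ft.
Hydraulic radius R = A/P = 701.4/84.8 = 8.271 ft.
From Manning's equation, S = [nQ / (1.486 A R^(2/3))]² = [0.015 × 6600 / (1.486 × 701.4 × 8.271^(2/3))]² = 0.000539.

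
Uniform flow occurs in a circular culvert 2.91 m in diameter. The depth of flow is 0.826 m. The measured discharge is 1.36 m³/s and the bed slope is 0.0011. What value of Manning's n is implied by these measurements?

For a circular section of diameter D = 2.91 m at depth y = 0.826 m, the central angle is θ = 2 arccos(1 − 2y/D) = 2.248 rad. Then A = (D²/8)(θ − sin θ) = 1.554 m² and P = Dθ/2 = 3.27 m.
Hydraulic radius R = A/P = 1.554/3.27 = 0.4751 m.
Rearranging Manning's equation: n = (1/Q) A R^(2/3) S^(1/2) = (1/1.36) × 1.554 × 0.4751^(2/3) × √0.0011 = 0.0231.

n = 0.0231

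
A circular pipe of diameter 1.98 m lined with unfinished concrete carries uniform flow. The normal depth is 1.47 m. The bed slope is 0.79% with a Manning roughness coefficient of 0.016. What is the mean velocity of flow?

V = 3.93 m/s

For a circular section of diameter D = 1.98 m at depth y = 1.47 m, the central angle is θ = 2 arccos(1 − 2y/D) = 4.154 rad. Then A = (D²/8)(θ − sin θ) = 2.451 m² and P = Dθ/2 = 4.112 m.
Hydraulic radius R = A/P = 2.451/4.112 = 0.5961 m.
From Manning's equation, V = (1/n) R^(2/3) S^(1/2) = (1/0.016) × 0.5961^(2/3) × 0.0079^(1/2) = 3.93 m/s.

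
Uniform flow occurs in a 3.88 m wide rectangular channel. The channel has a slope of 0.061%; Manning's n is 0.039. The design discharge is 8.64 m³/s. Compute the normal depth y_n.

Manning's equation rearranged: A R^(2/3) = nQ / (1·√S) = 0.039 × 8.64 / (√0.00061) = 13.64.
Trying y = 3.56 m: A R^(2/3) = 16.08 — high.
Trying y = 2.73 m: A R^(2/3) = 11.52 — low.
Trying y = 3.12 m: A R^(2/3) = 13.64 — close enough.

y_n = 3.12 m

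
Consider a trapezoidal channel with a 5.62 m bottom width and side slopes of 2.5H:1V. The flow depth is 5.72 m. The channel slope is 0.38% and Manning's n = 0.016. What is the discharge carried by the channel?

With bottom width b = 5.62 m and side slope z = 2.5: A = (b + zy)y = (5.62 + 2.5×5.72)×5.72 = 113.9 m²; P = b + 2y√(1+z²) = 5.62 + 2×5.72×2.693 = 36.42 m.
Hydraulic radius R = A/P = 113.9/36.42 = 3.128 m.
Manning's equation: Q = (1/n) A R^(2/3) S^(1/2) = (1/0.016) × 113.9 × 3.128^(2/3) × 0.0038^(1/2) = 939 m³/s.

Q = 939 m³/s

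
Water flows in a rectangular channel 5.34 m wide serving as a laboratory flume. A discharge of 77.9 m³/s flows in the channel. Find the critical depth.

For a rectangular channel, critical depth y_c = (q²/g)^(1/3) where q = Q/b = 77.9/5.34 = 14.59 m²/s.
So y_c = (14.59²/9.81)^(1/3) = 2.79 m.

y_c = 2.79 m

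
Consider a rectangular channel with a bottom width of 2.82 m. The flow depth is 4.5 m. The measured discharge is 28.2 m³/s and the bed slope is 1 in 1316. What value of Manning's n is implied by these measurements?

n = 0.013

Flow area A = b·y = 2.82 × 4.5 = 12.69 m². Wetted perimeter P = b + 2y = 2.82 + 2×4.5 = 11.82 m.
Hydraulic radius R = A/P = 12.69/11.82 = 1.074 m.
Rearranging Manning's equation: n = (1/Q) A R^(2/3) S^(1/2) = (1/28.2) × 12.69 × 1.074^(2/3) × √0.0007599 = 0.013.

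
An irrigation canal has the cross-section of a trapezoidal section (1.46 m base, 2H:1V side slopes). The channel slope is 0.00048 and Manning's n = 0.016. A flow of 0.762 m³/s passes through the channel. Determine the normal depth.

y_n = 0.485 m

Manning's equation rearranged: A R^(2/3) = nQ / (1·√S) = 0.016 × 0.762 / (√0.00048) = 0.5565.
Trying y = 0.581 m: A R^(2/3) = 0.7927 — high.
Trying y = 0.434 m: A R^(2/3) = 0.4498 — low.
Trying y = 0.485 m: A R^(2/3) = 0.5568 — close enough.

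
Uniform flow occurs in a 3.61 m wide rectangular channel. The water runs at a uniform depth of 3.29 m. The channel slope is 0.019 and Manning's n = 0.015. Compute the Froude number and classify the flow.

Flow area A = b·y = 3.61 × 3.29 = 11.88 m². Wetted perimeter P = b + 2y = 3.61 + 2×3.29 = 10.19 m.
Hydraulic radius R = A/P = 11.88/10.19 = 1.166 m.
V = (1/n) R^(2/3) √S = (1/0.015) × 1.166^(2/3) × √0.019 = 10.18 m/s. Hydraulic depth D_h = A/T = 11.88/3.61 = 3.29 m.
Froude number Fr = V/√(g·D_h) = 10.18/√(9.81×3.29) = 1.79, which is greater than 1, so the flow is supercritical.

supercritical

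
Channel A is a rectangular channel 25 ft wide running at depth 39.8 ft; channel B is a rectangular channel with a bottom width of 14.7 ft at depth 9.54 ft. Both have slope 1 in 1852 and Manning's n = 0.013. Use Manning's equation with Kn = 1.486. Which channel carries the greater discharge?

channel A

Channel A: Flow area A = b·y = 25 × 39.8 = 995 ft². Wetted perimeter P = b + 2y = 25 + 2×39.8 = 104.6 ft. Hydraulic radius R = A/P = 995/104.6 = 9.512 ft. Q_A = (1.486/0.013)·995·9.512^(2/3)·√0.00054 = 11870 ft³/s.
Channel B: Flow area A = b·y = 14.7 × 9.54 = 140.2 ft². Wetted perimeter P = b + 2y = 14.7 + 2×9.54 = 33.78 ft. Hydraulic radius R = A/P = 140.2/33.78 = 4.152 ft. Q_B = (1.486/0.013)·140.2·4.152^(2/3)·√0.00054 = 962.2 ft³/s.
Q_A = 11870 ft³/s vs Q_B = 962.2 ft³/s, so channel A carries more.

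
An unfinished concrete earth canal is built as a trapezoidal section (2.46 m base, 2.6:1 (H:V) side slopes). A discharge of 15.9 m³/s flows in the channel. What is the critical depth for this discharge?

At critical depth, Q² T / (g A³) = 1, i.e. A³/T = Q²/g = 15.9²/9.81 = 25.77.
At y = 1.41 m: A³/T = 65.81 — high.
At y = 0.873 m: A³/T = 10.06 — low.
At y = 1.11 m: A³/T = 25.38 — matches.

y_c = 1.11 m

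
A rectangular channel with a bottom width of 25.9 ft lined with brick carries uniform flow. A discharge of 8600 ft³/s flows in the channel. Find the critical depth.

y_c = 15.1 ft

For a rectangular channel, critical depth y_c = (q²/g)^(1/3) where q = Q/b = 8600/25.9 = 332 ft²/s.
So y_c = (332²/32.2)^(1/3) = 15.1 ft.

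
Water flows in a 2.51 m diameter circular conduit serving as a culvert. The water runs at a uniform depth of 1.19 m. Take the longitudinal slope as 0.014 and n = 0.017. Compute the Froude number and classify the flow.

For a circular section of diameter D = 2.51 m at depth y = 1.19 m, the central angle is θ = 2 arccos(1 − 2y/D) = 3.038 rad. Then A = (D²/8)(θ − sin θ) = 2.311 m² and P = Dθ/2 = 3.813 m.
Hydraulic radius R = A/P = 2.311/3.813 = 0.6061 m.
V = (1/n) R^(2/3) √S = (1/0.017) × 0.6061^(2/3) × √0.014 = 4.985 m/s. Hydraulic depth D_h = A/T = 2.311/2.507 = 0.9219 m.
Froude number Fr = V/√(g·D_h) = 4.985/√(9.81×0.9219) = 1.66, which is greater than 1, so the flow is supercritical.

supercritical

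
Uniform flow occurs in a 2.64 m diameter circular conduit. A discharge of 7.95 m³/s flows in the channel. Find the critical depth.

At critical depth, Q² T / (g A³) = 1, i.e. A³/T = Q²/g = 7.95²/9.81 = 6.443.
At y = 0.933 m: A³/T = 2.052 — too small.
At y = 1.26 m: A³/T = 6.501 — ≈ 6.443.

y_c = 1.26 m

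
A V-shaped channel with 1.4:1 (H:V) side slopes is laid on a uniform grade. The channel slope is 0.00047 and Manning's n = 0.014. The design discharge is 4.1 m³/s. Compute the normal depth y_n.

y_n = 1.59 m

Manning's equation rearranged: A R^(2/3) = nQ / (1·√S) = 0.014 × 4.1 / (√0.00047) = 2.648.
Trying y = 1.3 m: A R^(2/3) = 1.547 — too small.
Trying y = 1.91 m: A R^(2/3) = 4.317 — too large.
Trying y = 1.59 m: A R^(2/3) = 2.647 — matches.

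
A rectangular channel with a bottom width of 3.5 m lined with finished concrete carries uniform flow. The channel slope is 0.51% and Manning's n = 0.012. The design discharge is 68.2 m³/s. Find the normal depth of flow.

Manning's equation rearranged: A R^(2/3) = nQ / (1·√S) = 0.012 × 68.2 / (√0.0051) = 11.46.
Trying y = 2.09 m: A R^(2/3) = 7.081 — low.
Trying y = 3.75 m: A R^(2/3) = 14.77 — high.
Trying y = 3.05 m: A R^(2/3) = 11.46 — matches.

y_n = 3.05 m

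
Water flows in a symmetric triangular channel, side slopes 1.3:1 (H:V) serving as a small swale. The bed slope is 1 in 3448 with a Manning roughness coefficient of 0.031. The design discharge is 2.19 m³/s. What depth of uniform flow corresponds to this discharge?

Manning's equation rearranged: A R^(2/3) = nQ / (1·√S) = 0.031 × 2.19 / (√0.00029) = 3.986.
At y = 1.47 m: A R^(2/3) = 1.96 — low.
At y = 2.39 m: A R^(2/3) = 7.162 — high.
At y = 1.92 m: A R^(2/3) = 3.994 — close enough.

y_n = 1.92 m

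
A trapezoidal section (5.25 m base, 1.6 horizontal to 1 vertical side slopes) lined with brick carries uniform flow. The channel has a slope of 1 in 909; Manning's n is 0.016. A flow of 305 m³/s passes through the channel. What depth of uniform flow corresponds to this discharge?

y_n = 5.3 m

Manning's equation rearranged: A R^(2/3) = nQ / (1·√S) = 0.016 × 305 / (√0.0011) = 147.1.
Trying y = 4.76 m: A R^(2/3) = 116.9 — too small.
Trying y = 6.4 m: A R^(2/3) = 222.9 — too large.
Trying y = 5.3 m: A R^(2/3) = 147.4 — matches.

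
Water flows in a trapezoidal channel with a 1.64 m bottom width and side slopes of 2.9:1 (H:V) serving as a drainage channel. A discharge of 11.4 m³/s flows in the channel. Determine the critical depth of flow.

y_c = 1.01 m

At critical depth, Q² T / (g A³) = 1, i.e. A³/T = Q²/g = 11.4²/9.81 = 13.25.
At y = 0.757 m: A³/T = 4.058 — too small.
At y = 1.01 m: A³/T = 13.11 — matches.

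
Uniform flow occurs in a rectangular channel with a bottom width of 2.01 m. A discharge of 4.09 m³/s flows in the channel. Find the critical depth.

y_c = 0.75 m

For a rectangular channel, critical depth y_c = (q²/g)^(1/3) where q = Q/b = 4.09/2.01 = 2.035 m²/s.
So y_c = (2.035²/9.81)^(1/3) = 0.75 m.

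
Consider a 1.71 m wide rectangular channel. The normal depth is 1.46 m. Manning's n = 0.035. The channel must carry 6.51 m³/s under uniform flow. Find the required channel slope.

S = 0.019

Flow area A = b·y = 1.71 × 1.46 = 2.497 m². Wetted perimeter P = b + 2y = 1.71 + 2×1.46 = 4.63 m.
Hydraulic radius R = A/P = 2.497/4.63 = 0.5392 m.
From Manning's equation, S = [nQ / (1 A R^(2/3))]² = [0.035 × 6.51 / (1 × 2.497 × 0.5392^(2/3))]² = 0.019.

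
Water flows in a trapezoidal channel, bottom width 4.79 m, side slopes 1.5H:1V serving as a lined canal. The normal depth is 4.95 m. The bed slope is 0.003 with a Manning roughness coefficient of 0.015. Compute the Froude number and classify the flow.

With bottom width b = 4.79 m and side slope z = 1.5: A = (b + zy)y = (4.79 + 1.5×4.95)×4.95 = 60.46 m²; P = b + 2y√(1+z²) = 4.79 + 2×4.95×1.803 = 22.64 m.
Hydraulic radius R = A/P = 60.46/22.64 = 2.671 m.
V = (1/n) R^(2/3) √S = (1/0.015) × 2.671^(2/3) × √0.003 = 7.029 m/s. Hydraulic depth D_h = A/T = 60.46/19.64 = 3.079 m.
Froude number Fr = V/√(g·D_h) = 7.029/√(9.81×3.079) = 1.28, which is greater than 1, so the flow is supercritical.

supercritical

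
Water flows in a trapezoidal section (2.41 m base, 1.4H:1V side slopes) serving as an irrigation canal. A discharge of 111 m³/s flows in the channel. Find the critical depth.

y_c = 3.43 m

At critical depth, Q² T / (g A³) = 1, i.e. A³/T = Q²/g = 111²/9.81 = 1256.
At y = 3.92 m: A³/T = 2217 — high.
At y = 2.61 m: A³/T = 408 — low.
At y = 3.43 m: A³/T = 1260 — matches.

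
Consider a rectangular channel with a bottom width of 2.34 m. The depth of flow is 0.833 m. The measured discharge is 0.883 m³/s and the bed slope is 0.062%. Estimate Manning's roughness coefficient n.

n = 0.034

Flow area A = b·y = 2.34 × 0.833 = 1.949 m². Wetted perimeter P = b + 2y = 2.34 + 2×0.833 = 4.006 m.
Hydraulic radius R = A/P = 1.949/4.006 = 0.4866 m.
Rearranging Manning's equation: n = (1/Q) A R^(2/3) S^(1/2) = (1/0.883) × 1.949 × 0.4866^(2/3) × √0.00062 = 0.034.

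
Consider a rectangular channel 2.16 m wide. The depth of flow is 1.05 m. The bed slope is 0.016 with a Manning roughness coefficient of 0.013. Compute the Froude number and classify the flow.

supercritical

Flow area A = b·y = 2.16 × 1.05 = 2.268 m². Wetted perimeter P = b + 2y = 2.16 + 2×1.05 = 4.26 m.
Hydraulic radius R = A/P = 2.268/4.26 = 0.5324 m.
V = (1/n) R^(2/3) √S = (1/0.013) × 0.5324^(2/3) × √0.016 = 6.392 m/s. Hydraulic depth D_h = A/T = 2.268/2.16 = 1.05 m.
Froude number Fr = V/√(g·D_h) = 6.392/√(9.81×1.05) = 1.99, which is greater than 1, so the flow is supercritical.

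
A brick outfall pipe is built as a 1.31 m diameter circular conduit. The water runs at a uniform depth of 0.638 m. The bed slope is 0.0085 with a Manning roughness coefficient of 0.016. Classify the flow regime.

For a circular section of diameter D = 1.31 m at depth y = 0.638 m, the central angle is θ = 2 arccos(1 − 2y/D) = 3.09 rad. Then A = (D²/8)(θ − sin θ) = 0.6516 m² and P = Dθ/2 = 2.024 m.
Hydraulic radius R = A/P = 0.6516/2.024 = 0.322 m.
V = (1/n) R^(2/3) √S = (1/0.016) × 0.322^(2/3) × √0.0085 = 2.707 m/s. Hydraulic depth D_h = A/T = 0.6516/1.31 = 0.4976 m.
Froude number Fr = V/√(g·D_h) = 2.707/√(9.81×0.4976) = 1.23, which is greater than 1, so the flow is supercritical.

supercritical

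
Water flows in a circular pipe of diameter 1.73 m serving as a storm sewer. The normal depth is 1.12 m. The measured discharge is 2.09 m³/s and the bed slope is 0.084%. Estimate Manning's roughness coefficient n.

n = 0.014

For a circular section of diameter D = 1.73 m at depth y = 1.12 m, the central angle is θ = 2 arccos(1 − 2y/D) = 3.74 rad. Then A = (D²/8)(θ − sin θ) = 1.61 m² and P = Dθ/2 = 3.235 m.
Hydraulic radius R = A/P = 1.61/3.235 = 0.4977 m.
Rearranging Manning's equation: n = (1/Q) A R^(2/3) S^(1/2) = (1/2.09) × 1.61 × 0.4977^(2/3) × √0.00084 = 0.014.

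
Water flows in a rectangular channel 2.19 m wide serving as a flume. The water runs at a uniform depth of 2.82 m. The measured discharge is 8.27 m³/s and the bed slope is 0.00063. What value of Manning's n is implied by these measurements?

Flow area A = b·y = 2.19 × 2.82 = 6.176 m². Wetted perimeter P = b + 2y = 2.19 + 2×2.82 = 7.83 m.
Hydraulic radius R = A/P = 6.176/7.83 = 0.7887 m.
Rearranging Manning's equation: n = (1/Q) A R^(2/3) S^(1/2) = (1/8.27) × 6.176 × 0.7887^(2/3) × √0.00063 = 0.016.

n = 0.016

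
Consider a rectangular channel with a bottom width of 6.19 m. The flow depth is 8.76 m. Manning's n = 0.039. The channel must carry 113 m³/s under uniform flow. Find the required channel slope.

Flow area A = b·y = 6.19 × 8.76 = 54.22 m². Wetted perimeter P = b + 2y = 6.19 + 2×8.76 = 23.71 m.
Hydraulic radius R = A/P = 54.22/23.71 = 2.287 m.
From Manning's equation, S = [nQ / (1 A R^(2/3))]² = [0.039 × 113 / (1 × 54.22 × 2.287^(2/3))]² = 0.00219.

S = 0.00219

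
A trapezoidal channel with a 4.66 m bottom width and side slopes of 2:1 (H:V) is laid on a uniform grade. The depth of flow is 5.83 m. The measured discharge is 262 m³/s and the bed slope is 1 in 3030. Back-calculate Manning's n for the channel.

n = 0.014

With bottom width b = 4.66 m and side slope z = 2: A = (b + zy)y = (4.66 + 2×5.83)×5.83 = 95.15 m²; P = b + 2y√(1+z²) = 4.66 + 2×5.83×2.236 = 30.73 m.
Hydraulic radius R = A/P = 95.15/30.73 = 3.096 m.
Rearranging Manning's equation: n = (1/Q) A R^(2/3) S^(1/2) = (1/262) × 95.15 × 3.096^(2/3) × √0.00033 = 0.014.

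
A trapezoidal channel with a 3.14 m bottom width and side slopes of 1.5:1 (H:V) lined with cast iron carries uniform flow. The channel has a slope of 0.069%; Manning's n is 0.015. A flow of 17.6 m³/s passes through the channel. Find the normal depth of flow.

y_n = 1.71 m

Manning's equation rearranged: A R^(2/3) = nQ / (1·√S) = 0.015 × 17.6 / (√0.00069) = 10.05.
Trying y = 1.52 m: A R^(2/3) = 7.993 — low.
Trying y = 1.86 m: A R^(2/3) = 11.9 — high.
Trying y = 1.71 m: A R^(2/3) = 10.07 — matches.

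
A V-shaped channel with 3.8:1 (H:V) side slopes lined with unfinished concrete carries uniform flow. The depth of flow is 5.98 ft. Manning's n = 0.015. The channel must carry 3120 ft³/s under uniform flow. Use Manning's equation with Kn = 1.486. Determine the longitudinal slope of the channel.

For a triangular section with side slope z = 3.8: A = zy² = 3.8×5.98² = 135.9 ft²; P = 2y√(1+z²) = 2×5.98×3.929 = 47 ft.
Hydraulic radius R = A/P = 135.9/47 = 2.892 ft.
From Manning's equation, S = [nQ / (1.486 A R^(2/3))]² = [0.015 × 3120 / (1.486 × 135.9 × 2.892^(2/3))]² = 0.013.

S = 0.013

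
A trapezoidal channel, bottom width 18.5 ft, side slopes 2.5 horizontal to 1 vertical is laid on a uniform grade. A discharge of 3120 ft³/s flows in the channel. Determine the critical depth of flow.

At critical depth, Q² T / (g A³) = 1, i.e. A³/T = Q²/g = 3120²/32.2 = 302300.
Trying y = 8.57 ft: A³/T = 652900 — high.
Trying y = 5.14 ft: A³/T = 94660 — low.
Trying y = 7.02 ft: A³/T = 302400 — matches.

y_c = 7.02 ft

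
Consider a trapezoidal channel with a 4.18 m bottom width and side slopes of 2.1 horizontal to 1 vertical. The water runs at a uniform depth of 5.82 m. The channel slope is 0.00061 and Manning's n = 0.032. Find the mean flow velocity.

With bottom width b = 4.18 m and side slope z = 2.1: A = (b + zy)y = (4.18 + 2.1×5.82)×5.82 = 95.46 m²; P = b + 2y√(1+z²) = 4.18 + 2×5.82×2.326 = 31.25 m.
Hydraulic radius R = A/P = 95.46/31.25 = 3.054 m.
From Manning's equation, V = (1/n) R^(2/3) S^(1/2) = (1/0.032) × 3.054^(2/3) × 0.00061^(1/2) = 1.62 m/s.

V = 1.62 m/s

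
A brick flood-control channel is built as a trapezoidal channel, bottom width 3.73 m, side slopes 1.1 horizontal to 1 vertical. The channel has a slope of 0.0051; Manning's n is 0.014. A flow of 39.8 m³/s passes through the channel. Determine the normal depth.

Manning's equation rearranged: A R^(2/3) = nQ / (1·√S) = 0.014 × 39.8 / (√0.0051) = 7.802.
At y = 1.67 m: A R^(2/3) = 9.721 — high.
At y = 1.48 m: A R^(2/3) = 7.799 — close enough.

y_n = 1.48 m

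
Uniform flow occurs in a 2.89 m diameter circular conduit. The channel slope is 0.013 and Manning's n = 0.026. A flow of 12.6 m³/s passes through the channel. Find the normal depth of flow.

y_n = 1.52 m

Manning's equation rearranged: A R^(2/3) = nQ / (1·√S) = 0.026 × 12.6 / (√0.013) = 2.873.
Try y = 1.79 m: A R^(2/3) = 3.723 — too large.
Try y = 1.52 m: A R^(2/3) = 2.875 — close enough.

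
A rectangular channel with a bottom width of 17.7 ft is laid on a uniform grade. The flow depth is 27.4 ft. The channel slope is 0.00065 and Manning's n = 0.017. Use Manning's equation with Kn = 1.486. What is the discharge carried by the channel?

Q = 3840 ft³/s

Flow area A = b·y = 17.7 × 27.4 = 485 ft². Wetted perimeter P = b + 2y = 17.7 + 2×27.4 = 72.5 ft.
Hydraulic radius R = A/P = 485/72.5 = 6.689 ft.
Manning's equation: Q = (1.486/n) A R^(2/3) S^(1/2) = (1.486/0.017) × 485 × 6.689^(2/3) × 0.00065^(1/2) = 3840 ft³/s.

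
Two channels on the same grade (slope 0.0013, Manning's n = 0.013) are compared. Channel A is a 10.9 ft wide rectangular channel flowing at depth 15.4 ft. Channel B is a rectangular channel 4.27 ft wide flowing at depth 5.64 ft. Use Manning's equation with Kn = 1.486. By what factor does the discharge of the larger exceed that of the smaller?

13.2

Channel A: Flow area A = b·y = 10.9 × 15.4 = 167.9 ft². Wetted perimeter P = b + 2y = 10.9 + 2×15.4 = 41.7 ft. Hydraulic radius R = A/P = 167.9/41.7 = 4.025 ft. Q_A = (1.486/0.013)·167.9·4.025^(2/3)·√0.0013 = 1751 ft³/s.
Channel B: Flow area A = b·y = 4.27 × 5.64 = 24.08 ft². Wetted perimeter P = b + 2y = 4.27 + 2×5.64 = 15.55 ft. Hydraulic radius R = A/P = 24.08/15.55 = 1.549 ft. Q_B = (1.486/0.013)·24.08·1.549^(2/3)·√0.0013 = 132.9 ft³/s.
The larger discharge is 1751 ft³/s and the smaller is 132.9 ft³/s; the ratio is 13.2.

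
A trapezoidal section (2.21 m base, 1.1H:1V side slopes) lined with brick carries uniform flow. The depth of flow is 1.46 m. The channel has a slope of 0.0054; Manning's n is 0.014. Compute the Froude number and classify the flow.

With bottom width b = 2.21 m and side slope z = 1.1: A = (b + zy)y = (2.21 + 1.1×1.46)×1.46 = 5.571 m²; P = b + 2y√(1+z²) = 2.21 + 2×1.46×1.487 = 6.551 m.
Hydraulic radius R = A/P = 5.571/6.551 = 0.8505 m.
V = (1/n) R^(2/3) √S = (1/0.014) × 0.8505^(2/3) × √0.0054 = 4.712 m/s. Hydraulic depth D_h = A/T = 5.571/5.422 = 1.028 m.
Froude number Fr = V/√(g·D_h) = 4.712/√(9.81×1.028) = 1.48, which is greater than 1, so the flow is supercritical.

supercritical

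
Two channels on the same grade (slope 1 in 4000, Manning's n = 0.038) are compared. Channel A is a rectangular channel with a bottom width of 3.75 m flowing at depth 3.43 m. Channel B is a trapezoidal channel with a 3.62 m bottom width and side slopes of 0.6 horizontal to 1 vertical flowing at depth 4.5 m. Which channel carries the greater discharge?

Channel A: Flow area A = b·y = 3.75 × 3.43 = 12.86 m². Wetted perimeter P = b + 2y = 3.75 + 2×3.43 = 10.61 m. Hydraulic radius R = A/P = 12.86/10.61 = 1.212 m. Q_A = (1/0.038)·12.86·1.212^(2/3)·√0.00025 = 6.085 m³/s.
Channel B: With bottom width b = 3.62 m and side slope z = 0.6: A = (b + zy)y = (3.62 + 0.6×4.5)×4.5 = 28.44 m²; P = b + 2y√(1+z²) = 3.62 + 2×4.5×1.166 = 14.12 m. Hydraulic radius R = A/P = 28.44/14.12 = 2.015 m. Q_B = (1/0.038)·28.44·2.015^(2/3)·√0.00025 = 18.88 m³/s.
Q_A = 6.085 m³/s vs Q_B = 18.88 m³/s, so channel B carries more.

channel B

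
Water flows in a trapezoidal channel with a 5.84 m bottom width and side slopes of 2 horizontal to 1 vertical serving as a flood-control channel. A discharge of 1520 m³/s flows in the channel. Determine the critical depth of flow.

y_c = 9 m

At critical depth, Q² T / (g A³) = 1, i.e. A³/T = Q²/g = 1520²/9.81 = 235500.
At y = 9.76 m: A³/T = 337900 — too large.
At y = 6.77 m: A³/T = 68610 — too small.
At y = 9 m: A³/T = 236100 — close enough.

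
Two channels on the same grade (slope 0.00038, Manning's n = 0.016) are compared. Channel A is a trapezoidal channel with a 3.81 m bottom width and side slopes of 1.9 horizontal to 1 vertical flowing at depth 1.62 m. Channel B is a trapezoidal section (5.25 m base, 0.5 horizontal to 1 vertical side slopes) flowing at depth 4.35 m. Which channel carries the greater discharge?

channel B

Channel A: With bottom width b = 3.81 m and side slope z = 1.9: A = (b + zy)y = (3.81 + 1.9×1.62)×1.62 = 11.16 m²; P = b + 2y√(1+z²) = 3.81 + 2×1.62×2.147 = 10.77 m. Hydraulic radius R = A/P = 11.16/10.77 = 1.036 m. Q_A = (1/0.016)·11.16·1.036^(2/3)·√0.00038 = 13.92 m³/s.
Channel B: With bottom width b = 5.25 m and side slope z = 0.5: A = (b + zy)y = (5.25 + 0.5×4.35)×4.35 = 32.3 m²; P = b + 2y√(1+z²) = 5.25 + 2×4.35×1.118 = 14.98 m. Hydraulic radius R = A/P = 32.3/14.98 = 2.157 m. Q_B = (1/0.016)·32.3·2.157^(2/3)·√0.00038 = 65.69 m³/s.
Q_A = 13.92 m³/s vs Q_B = 65.69 m³/s, so channel B carries more.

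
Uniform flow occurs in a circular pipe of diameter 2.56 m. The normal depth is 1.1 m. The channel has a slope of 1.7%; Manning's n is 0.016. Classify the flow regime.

For a circular section of diameter D = 2.56 m at depth y = 1.1 m, the central angle is θ = 2 arccos(1 − 2y/D) = 2.859 rad. Then A = (D²/8)(θ − sin θ) = 2.114 m² and P = Dθ/2 = 3.66 m.
Hydraulic radius R = A/P = 2.114/3.66 = 0.5777 m.
V = (1/n) R^(2/3) √S = (1/0.016) × 0.5777^(2/3) × √0.017 = 5.652 m/s. Hydraulic depth D_h = A/T = 2.114/2.535 = 0.8342 m.
Froude number Fr = V/√(g·D_h) = 5.652/√(9.81×0.8342) = 1.98, which is greater than 1, so the flow is supercritical.

supercritical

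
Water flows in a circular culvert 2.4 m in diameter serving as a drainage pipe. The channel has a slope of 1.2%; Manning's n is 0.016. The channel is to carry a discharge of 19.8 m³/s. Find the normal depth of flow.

Manning's equation rearranged: A R^(2/3) = nQ / (1·√S) = 0.016 × 19.8 / (√0.012) = 2.892.
At y = 1.21 m: A R^(2/3) = 1.632 — low.
At y = 2.2 m: A R^(2/3) = 3.451 — high.
At y = 1.78 m: A R^(2/3) = 2.896 — matches.

y_n = 1.78 m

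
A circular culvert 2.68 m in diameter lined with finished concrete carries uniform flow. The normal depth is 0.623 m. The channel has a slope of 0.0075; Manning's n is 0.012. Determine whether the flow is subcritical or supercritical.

supercritical

For a circular section of diameter D = 2.68 m at depth y = 0.623 m, the central angle is θ = 2 arccos(1 − 2y/D) = 2.012 rad. Then A = (D²/8)(θ − sin θ) = 0.9951 m² and P = Dθ/2 = 2.697 m.
Hydraulic radius R = A/P = 0.9951/2.697 = 0.369 m.
V = (1/n) R^(2/3) √S = (1/0.012) × 0.369^(2/3) × √0.0075 = 3.713 m/s. Hydraulic depth D_h = A/T = 0.9951/2.264 = 0.4395 m.
Froude number Fr = V/√(g·D_h) = 3.713/√(9.81×0.4395) = 1.79, which is greater than 1, so the flow is supercritical.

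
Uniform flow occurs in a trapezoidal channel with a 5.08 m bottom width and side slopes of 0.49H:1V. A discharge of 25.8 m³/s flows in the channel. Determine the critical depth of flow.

y_c = 1.32 m

At critical depth, Q² T / (g A³) = 1, i.e. A³/T = Q²/g = 25.8²/9.81 = 67.85.
Trying y = 1.54 m: A³/T = 110.1 — high.
Trying y = 0.975 m: A³/T = 26.36 — low.
Trying y = 1.32 m: A³/T = 67.78 — close enough.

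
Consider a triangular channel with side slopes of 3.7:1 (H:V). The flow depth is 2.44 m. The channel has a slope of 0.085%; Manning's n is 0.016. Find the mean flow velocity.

For a triangular section with side slope z = 3.7: A = zy² = 3.7×2.44² = 22.03 m²; P = 2y√(1+z²) = 2×2.44×3.833 = 18.7 m.
Hydraulic radius R = A/P = 22.03/18.7 = 1.178 m.
From Manning's equation, V = (1/n) R^(2/3) S^(1/2) = (1/0.016) × 1.178^(2/3) × 0.00085^(1/2) = 2.03 m/s.

V = 2.03 m/s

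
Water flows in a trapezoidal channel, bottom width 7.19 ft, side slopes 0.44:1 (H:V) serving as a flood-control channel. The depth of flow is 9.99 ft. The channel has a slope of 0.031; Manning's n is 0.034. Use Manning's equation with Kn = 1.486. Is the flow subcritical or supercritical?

supercritical

With bottom width b = 7.19 ft and side slope z = 0.44: A = (b + zy)y = (7.19 + 0.44×9.99)×9.99 = 115.7 ft²; P = b + 2y√(1+z²) = 7.19 + 2×9.99×1.093 = 29.02 ft.
Hydraulic radius R = A/P = 115.7/29.02 = 3.988 ft.
V = (1.486/n) R^(2/3) √S = (1.486/0.034) × 3.988^(2/3) × √0.031 = 19.35 ft/s. Hydraulic depth D_h = A/T = 115.7/15.98 = 7.242 ft.
Froude number Fr = V/√(g·D_h) = 19.35/√(32.2×7.242) = 1.27, which is greater than 1, so the flow is supercritical.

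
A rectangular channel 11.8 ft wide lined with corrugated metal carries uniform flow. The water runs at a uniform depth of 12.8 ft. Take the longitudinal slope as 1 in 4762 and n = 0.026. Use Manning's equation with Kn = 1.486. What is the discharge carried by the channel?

Flow area A = b·y = 11.8 × 12.8 = 151 ft². Wetted perimeter P = b + 2y = 11.8 + 2×12.8 = 37.4 ft.
Hydraulic radius R = A/P = 151/37.4 = 4.039 ft.
Manning's equation: Q = (1.486/n) A R^(2/3) S^(1/2) = (1.486/0.026) × 151 × 4.039^(2/3) × 0.00021^(1/2) = 317 ft³/s.

Q = 317 ft³/s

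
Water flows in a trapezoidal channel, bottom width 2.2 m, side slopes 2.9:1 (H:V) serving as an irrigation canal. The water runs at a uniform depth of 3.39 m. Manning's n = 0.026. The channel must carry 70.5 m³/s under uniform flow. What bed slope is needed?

S = 0.000941

With bottom width b = 2.2 m and side slope z = 2.9: A = (b + zy)y = (2.2 + 2.9×3.39)×3.39 = 40.79 m²; P = b + 2y√(1+z²) = 2.2 + 2×3.39×3.068 = 23 m.
Hydraulic radius R = A/P = 40.79/23 = 1.773 m.
From Manning's equation, S = [nQ / (1 A R^(2/3))]² = [0.026 × 70.5 / (1 × 40.79 × 1.773^(2/3))]² = 0.000941.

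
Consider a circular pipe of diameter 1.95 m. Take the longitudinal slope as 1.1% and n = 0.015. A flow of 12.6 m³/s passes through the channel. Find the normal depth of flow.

Manning's equation rearranged: A R^(2/3) = nQ / (1·√S) = 0.015 × 12.6 / (√0.011) = 1.802.
Trying y = 1.71 m: A R^(2/3) = 1.946 — high.
Trying y = 1.55 m: A R^(2/3) = 1.797 — matches.

y_n = 1.55 m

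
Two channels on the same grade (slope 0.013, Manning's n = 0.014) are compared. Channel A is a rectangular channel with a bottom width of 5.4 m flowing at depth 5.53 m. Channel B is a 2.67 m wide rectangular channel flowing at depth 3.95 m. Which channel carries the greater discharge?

channel A

Channel A: Flow area A = b·y = 5.4 × 5.53 = 29.86 m². Wetted perimeter P = b + 2y = 5.4 + 2×5.53 = 16.46 m. Hydraulic radius R = A/P = 29.86/16.46 = 1.814 m. Q_A = (1/0.014)·29.86·1.814^(2/3)·√0.013 = 361.8 m³/s.
Channel B: Flow area A = b·y = 2.67 × 3.95 = 10.55 m². Wetted perimeter P = b + 2y = 2.67 + 2×3.95 = 10.57 m. Hydraulic radius R = A/P = 10.55/10.57 = 0.9978 m. Q_B = (1/0.014)·10.55·0.9978^(2/3)·√0.013 = 85.76 m³/s.
Q_A = 361.8 m³/s vs Q_B = 85.76 m³/s, so channel A carries more.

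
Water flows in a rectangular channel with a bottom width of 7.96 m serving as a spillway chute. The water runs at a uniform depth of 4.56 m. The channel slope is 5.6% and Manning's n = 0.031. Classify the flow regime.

supercritical

Flow area A = b·y = 7.96 × 4.56 = 36.3 m². Wetted perimeter P = b + 2y = 7.96 + 2×4.56 = 17.08 m.
Hydraulic radius R = A/P = 36.3/17.08 = 2.125 m.
V = (1/n) R^(2/3) √S = (1/0.031) × 2.125^(2/3) × √0.056 = 12.62 m/s. Hydraulic depth D_h = A/T = 36.3/7.96 = 4.56 m.
Froude number Fr = V/√(g·D_h) = 12.62/√(9.81×4.56) = 1.89, which is greater than 1, so the flow is supercritical.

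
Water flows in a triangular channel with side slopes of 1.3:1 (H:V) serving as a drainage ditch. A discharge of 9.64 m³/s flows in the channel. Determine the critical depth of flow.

At critical depth, Q² T / (g A³) = 1, i.e. A³/T = Q²/g = 9.64²/9.81 = 9.473.
Try y = 1.77 m: A³/T = 14.68 — too large.
Try y = 1.25 m: A³/T = 2.579 — too small.
Try y = 1.62 m: A³/T = 9.428 — ≈ 9.473.

y_c = 1.62 m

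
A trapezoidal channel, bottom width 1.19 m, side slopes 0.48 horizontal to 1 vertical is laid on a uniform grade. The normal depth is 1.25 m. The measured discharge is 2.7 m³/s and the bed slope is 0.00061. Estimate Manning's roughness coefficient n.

With bottom width b = 1.19 m and side slope z = 0.48: A = (b + zy)y = (1.19 + 0.48×1.25)×1.25 = 2.237 m²; P = b + 2y√(1+z²) = 1.19 + 2×1.25×1.109 = 3.963 m.
Hydraulic radius R = A/P = 2.237/3.963 = 0.5646 m.
Rearranging Manning's equation: n = (1/Q) A R^(2/3) S^(1/2) = (1/2.7) × 2.237 × 0.5646^(2/3) × √0.00061 = 0.014.

n = 0.014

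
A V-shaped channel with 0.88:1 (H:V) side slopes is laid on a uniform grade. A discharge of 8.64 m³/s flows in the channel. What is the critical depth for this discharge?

At critical depth, Q² T / (g A³) = 1, i.e. A³/T = Q²/g = 8.64²/9.81 = 7.61.
At y = 2.18 m: A³/T = 19.06 — over.
At y = 1.29 m: A³/T = 1.383 — short.
At y = 1.81 m: A³/T = 7.522 — matches.

y_c = 1.81 m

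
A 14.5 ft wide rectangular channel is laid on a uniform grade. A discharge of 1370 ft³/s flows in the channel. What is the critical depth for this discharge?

For a rectangular channel, critical depth y_c = (q²/g)^(1/3) where q = Q/b = 1370/14.5 = 94.48 ft²/s.
So y_c = (94.48²/32.2)^(1/3) = 6.52 ft.

y_c = 6.52 ft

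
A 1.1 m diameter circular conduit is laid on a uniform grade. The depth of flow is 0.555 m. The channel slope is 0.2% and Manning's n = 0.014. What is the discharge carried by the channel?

For a circular section of diameter D = 1.1 m at depth y = 0.555 m, the central angle is θ = 2 arccos(1 − 2y/D) = 3.16 rad. Then A = (D²/8)(θ − sin θ) = 0.4807 m² and P = Dθ/2 = 1.738 m.
Hydraulic radius R = A/P = 0.4807/1.738 = 0.2766 m.
Manning's equation: Q = (1/n) A R^(2/3) S^(1/2) = (1/0.014) × 0.4807 × 0.2766^(2/3) × 0.002^(1/2) = 0.652 m³/s.

Q = 0.652 m³/s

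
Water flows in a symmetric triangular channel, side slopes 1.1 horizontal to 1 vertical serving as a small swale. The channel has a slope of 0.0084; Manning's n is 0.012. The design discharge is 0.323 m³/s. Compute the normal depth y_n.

y_n = 0.378 m

Manning's equation rearranged: A R^(2/3) = nQ / (1·√S) = 0.012 × 0.323 / (√0.0084) = 0.04229.
At y = 0.454 m: A R^(2/3) = 0.06902 — too large.
At y = 0.3 m: A R^(2/3) = 0.02286 — too small.
At y = 0.378 m: A R^(2/3) = 0.04235 — close enough.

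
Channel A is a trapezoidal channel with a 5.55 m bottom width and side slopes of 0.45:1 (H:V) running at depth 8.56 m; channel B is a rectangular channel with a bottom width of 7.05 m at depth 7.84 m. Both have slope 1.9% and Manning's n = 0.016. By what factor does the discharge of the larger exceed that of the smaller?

1.79

Channel A: With bottom width b = 5.55 m and side slope z = 0.45: A = (b + zy)y = (5.55 + 0.45×8.56)×8.56 = 80.48 m²; P = b + 2y√(1+z²) = 5.55 + 2×8.56×1.097 = 24.32 m. Hydraulic radius R = A/P = 80.48/24.32 = 3.309 m. Q_A = (1/0.016)·80.48·3.309^(2/3)·√0.019 = 1540 m³/s.
Channel B: Flow area A = b·y = 7.05 × 7.84 = 55.27 m². Wetted perimeter P = b + 2y = 7.05 + 2×7.84 = 22.73 m. Hydraulic radius R = A/P = 55.27/22.73 = 2.432 m. Q_B = (1/0.016)·55.27·2.432^(2/3)·√0.019 = 861.1 m³/s.
The larger discharge is 1540 m³/s and the smaller is 861.1 m³/s; the ratio is 1.79.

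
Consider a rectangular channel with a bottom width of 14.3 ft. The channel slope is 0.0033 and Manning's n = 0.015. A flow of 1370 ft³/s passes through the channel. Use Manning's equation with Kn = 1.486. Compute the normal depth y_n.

Manning's equation rearranged: A R^(2/3) = nQ / (1.486·√S) = 0.015 × 1370 / (1.486 × √0.0033) = 240.7.
Trying y = 5.76 ft: A R^(2/3) = 178.5 — short.
Trying y = 8.61 ft: A R^(2/3) = 305.4 — over.
Trying y = 7.19 ft: A R^(2/3) = 240.8 — matches.

y_n = 7.19 ft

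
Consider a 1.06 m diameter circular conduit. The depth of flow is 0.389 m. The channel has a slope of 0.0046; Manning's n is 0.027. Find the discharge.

For a circular section of diameter D = 1.06 m at depth y = 0.389 m, the central angle is θ = 2 arccos(1 − 2y/D) = 2.603 rad. Then A = (D²/8)(θ − sin θ) = 0.2936 m² and P = Dθ/2 = 1.38 m.
Hydraulic radius R = A/P = 0.2936/1.38 = 0.2128 m.
Manning's equation: Q = (1/n) A R^(2/3) S^(1/2) = (1/0.027) × 0.2936 × 0.2128^(2/3) × 0.0046^(1/2) = 0.263 m³/s.

Q = 0.263 m³/s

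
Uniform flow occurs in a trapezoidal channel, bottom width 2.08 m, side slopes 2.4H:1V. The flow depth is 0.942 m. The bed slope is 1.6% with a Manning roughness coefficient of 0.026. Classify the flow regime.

supercritical

With bottom width b = 2.08 m and side slope z = 2.4: A = (b + zy)y = (2.08 + 2.4×0.942)×0.942 = 4.089 m²; P = b + 2y√(1+z²) = 2.08 + 2×0.942×2.6 = 6.978 m.
Hydraulic radius R = A/P = 4.089/6.978 = 0.586 m.
V = (1/n) R^(2/3) √S = (1/0.026) × 0.586^(2/3) × √0.016 = 3.407 m/s. Hydraulic depth D_h = A/T = 4.089/6.602 = 0.6194 m.
Froude number Fr = V/√(g·D_h) = 3.407/√(9.81×0.6194) = 1.38, which is greater than 1, so the flow is supercritical.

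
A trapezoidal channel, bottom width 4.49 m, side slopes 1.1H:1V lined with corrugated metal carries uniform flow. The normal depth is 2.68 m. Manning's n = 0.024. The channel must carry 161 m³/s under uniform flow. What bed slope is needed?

With bottom width b = 4.49 m and side slope z = 1.1: A = (b + zy)y = (4.49 + 1.1×2.68)×2.68 = 19.93 m²; P = b + 2y√(1+z²) = 4.49 + 2×2.68×1.487 = 12.46 m.
Hydraulic radius R = A/P = 19.93/12.46 = 1.6 m.
From Manning's equation, S = [nQ / (1 A R^(2/3))]² = [0.024 × 161 / (1 × 19.93 × 1.6^(2/3))]² = 0.0201.

S = 0.0201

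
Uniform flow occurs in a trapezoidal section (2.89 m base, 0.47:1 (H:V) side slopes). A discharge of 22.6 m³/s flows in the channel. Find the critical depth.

y_c = 1.67 m

At critical depth, Q² T / (g A³) = 1, i.e. A³/T = Q²/g = 22.6²/9.81 = 52.07.
At y = 1.47 m: A³/T = 34.14 — short.
At y = 1.9 m: A³/T = 79.41 — over.
At y = 1.67 m: A³/T = 51.83 — close enough.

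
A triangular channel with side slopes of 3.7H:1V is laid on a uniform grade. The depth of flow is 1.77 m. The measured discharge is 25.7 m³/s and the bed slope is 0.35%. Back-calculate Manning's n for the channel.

For a triangular section with side slope z = 3.7: A = zy² = 3.7×1.77² = 11.59 m²; P = 2y√(1+z²) = 2×1.77×3.833 = 13.57 m.
Hydraulic radius R = A/P = 11.59/13.57 = 0.8543 m.
Rearranging Manning's equation: n = (1/Q) A R^(2/3) S^(1/2) = (1/25.7) × 11.59 × 0.8543^(2/3) × √0.0035 = 0.024.

n = 0.024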